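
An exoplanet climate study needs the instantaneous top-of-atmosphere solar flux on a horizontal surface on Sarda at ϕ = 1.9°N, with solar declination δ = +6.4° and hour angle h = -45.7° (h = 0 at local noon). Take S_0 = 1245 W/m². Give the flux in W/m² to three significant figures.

868 W/m²

cos θ_z = sin ϕ sin δ + cos ϕ cos δ cos h = 0.003696 + 0.693681 = 0.697377.
Flux = S_0 · cos θ_z = 1245 × 0.697377 = 868.2 W/m².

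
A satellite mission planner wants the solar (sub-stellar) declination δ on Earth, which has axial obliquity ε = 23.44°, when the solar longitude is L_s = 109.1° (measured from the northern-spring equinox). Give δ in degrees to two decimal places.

δ = +22.08°

sin δ = sin ε · sin L_s = sin 23.44° × sin 109.1° = 0.375890.
δ = arcsin(0.375890) = +22.08°.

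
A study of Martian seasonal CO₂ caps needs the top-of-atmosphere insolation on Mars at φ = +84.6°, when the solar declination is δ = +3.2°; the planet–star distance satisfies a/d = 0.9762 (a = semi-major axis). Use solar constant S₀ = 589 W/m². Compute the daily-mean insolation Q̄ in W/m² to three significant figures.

cos H₀ = −tan(+84.6°) tan(+3.200°) = -0.5915, H₀ = 2.2037 rad.
Bracket: H₀ sin φ sin δ + cos φ cos δ sin H₀ = 2.2037×0.99556×0.05582 + 0.09411×0.99844×0.80634 = 0.122464 + 0.075766 = 0.198230.
Inverse-square distance factor (a/d)² = 0.9762² = 0.952966.
Q̄ = (S₀/π) × 0.952966 × [bracket] = (589/π) × 0.952966 × 0.198230 = 35.42 W/m².

Q̄ ≈ 35.4 W/m²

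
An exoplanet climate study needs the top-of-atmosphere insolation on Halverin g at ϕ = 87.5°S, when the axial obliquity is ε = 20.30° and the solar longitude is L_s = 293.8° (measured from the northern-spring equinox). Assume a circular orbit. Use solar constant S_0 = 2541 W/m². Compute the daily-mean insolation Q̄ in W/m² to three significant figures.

Solar declination: sin δ = sin ε · sin L_s = sin 20.30° × sin 293.8° = -0.31743, so δ = -18.508°.
cos h₀ = −tan(-87.5°) tan(-18.508°) = -7.6669 ≤ −1 ⇒ polar day, h₀ = π.
Bracket: h₀ sin ϕ sin δ + cos ϕ cos δ sin h₀ = 3.1416×-0.99905×-0.31743 + 0.04362×0.94828×0.00000 = 0.996291 + 0.000000 = 0.996291.
Q̄ = (S_0/π) × [bracket] = (2541/π) × 0.996291 = 805.8 W/m².

Q̄ ≈ 806 W/m²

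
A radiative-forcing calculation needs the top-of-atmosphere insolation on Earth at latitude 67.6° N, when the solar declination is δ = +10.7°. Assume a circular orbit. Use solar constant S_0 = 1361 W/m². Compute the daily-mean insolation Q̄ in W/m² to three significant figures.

Q̄ ≈ 296 W/m²

cos h₀ = −tan(+67.6°) tan(+10.700°) = -0.4584, h₀ = 2.0470 rad.
Bracket: h₀ sin ϕ sin δ + cos ϕ cos δ sin h₀ = 2.0470×0.92455×0.18567 + 0.38107×0.98261×0.88873 = 0.351390 + 0.332779 = 0.684169.
Q̄ = (S_0/π) × [bracket] = (1361/π) × 0.684169 = 296.4 W/m².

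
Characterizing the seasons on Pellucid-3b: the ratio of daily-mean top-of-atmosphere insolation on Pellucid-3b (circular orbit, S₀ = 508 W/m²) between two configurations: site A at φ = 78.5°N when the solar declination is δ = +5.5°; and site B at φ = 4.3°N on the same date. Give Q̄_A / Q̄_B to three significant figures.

Q̄_A / Q̄_B ≈ 0.367

— Configuration A (φ=+78.5°):
cos H₀ = −tan(+78.5°) tan(+5.500°) = -0.4733, H₀ = 2.0638 rad.
Bracket: H₀ sin φ sin δ + cos φ cos δ sin H₀ = 2.0638×0.97992×0.09585 + 0.19937×0.99540×0.88091 = 0.193843 + 0.174819 = 0.368662.
Q̄ = (S₀/π) × [bracket] = (508/π) × 0.368662 = 59.613 W/m².
— Configuration B (φ=+4.3°):
cos H₀ = −tan(+4.3°) tan(+5.500°) = -0.0072, H₀ = 1.5780 rad.
Bracket: H₀ sin φ sin δ + cos φ cos δ sin H₀ = 1.5780×0.07498×0.09585 + 0.99719×0.99540×0.99997 = 0.011341 + 0.992573 = 1.003914.
Q̄ = (S₀/π) × [bracket] = (508/π) × 1.003914 = 162.33 W/m².
Ratio Q̄_A / Q̄_B = 59.613 / 162.33 = 0.3672.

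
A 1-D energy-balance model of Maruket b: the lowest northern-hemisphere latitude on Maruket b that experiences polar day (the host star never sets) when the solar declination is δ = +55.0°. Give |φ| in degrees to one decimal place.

Polar day requires cos H₀ = −tan φ tan δ ≤ −1, i.e. tan φ tan δ ≥ 1.
The boundary is |tan φ| · |tan δ| = 1, so |φ| = 90° − |δ| = 90° − 55.0° = 35.0° in the northern hemisphere.

|φ| = 35.0°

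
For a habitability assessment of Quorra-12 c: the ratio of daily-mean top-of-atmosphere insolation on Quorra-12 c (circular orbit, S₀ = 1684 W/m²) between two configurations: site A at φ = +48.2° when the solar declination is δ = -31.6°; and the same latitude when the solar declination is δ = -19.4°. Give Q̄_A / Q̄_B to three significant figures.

— Configuration A (φ=+48.2°):
cos H₀ = −tan(+48.2°) tan(-31.600°) = 0.6881, H₀ = 0.8120 rad.
Bracket: H₀ sin φ sin δ + cos φ cos δ sin H₀ = 0.8120×0.74548×-0.52399 + 0.66653×0.85173×0.72565 = -0.317187 + 0.411954 = 0.094767.
Q̄ = (S₀/π) × [bracket] = (1684/π) × 0.094767 = 50.798 W/m².
— Configuration B (φ=+48.2°):
cos H₀ = −tan(+48.2°) tan(-19.400°) = 0.3939, H₀ = 1.1660 rad.
Bracket: H₀ sin φ sin δ + cos φ cos δ sin H₀ = 1.1660×0.74548×-0.33216 + 0.66653×0.94322×0.91917 = -0.288723 + 0.577868 = 0.289145.
Q̄ = (S₀/π) × [bracket] = (1684/π) × 0.289145 = 154.99 W/m².
Ratio Q̄_A / Q̄_B = 50.798 / 154.99 = 0.3278.

Q̄_A / Q̄_B ≈ 0.328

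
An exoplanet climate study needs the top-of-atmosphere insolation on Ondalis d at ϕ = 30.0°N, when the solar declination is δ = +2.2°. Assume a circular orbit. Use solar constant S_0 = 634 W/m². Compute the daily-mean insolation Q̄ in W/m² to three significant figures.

cos h₀ = −tan(+30.0°) tan(+2.200°) = -0.0222, h₀ = 1.5930 rad.
Bracket: h₀ sin ϕ sin δ + cos ϕ cos δ sin h₀ = 1.5930×0.50000×0.03839 + 0.86603×0.99926×0.99975 = 0.030578 + 0.865173 = 0.895751.
Q̄ = (S_0/π) × [bracket] = (634/π) × 0.895751 = 180.8 W/m².

Q̄ ≈ 181 W/m²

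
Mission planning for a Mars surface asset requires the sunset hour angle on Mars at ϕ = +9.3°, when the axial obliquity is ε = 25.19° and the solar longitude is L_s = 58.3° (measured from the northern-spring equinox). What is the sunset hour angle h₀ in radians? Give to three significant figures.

Solar declination: sin δ = sin ε · sin L_s = sin 25.19° × sin 58.3° = 0.36212, so δ = +21.231°.
cos h₀ = −tan ϕ · tan δ = −tan(+9.3°) × tan(+21.231°) = -0.0636, so h₀ = 1.6345 rad = 93.65°.

h₀ = 1.63 rad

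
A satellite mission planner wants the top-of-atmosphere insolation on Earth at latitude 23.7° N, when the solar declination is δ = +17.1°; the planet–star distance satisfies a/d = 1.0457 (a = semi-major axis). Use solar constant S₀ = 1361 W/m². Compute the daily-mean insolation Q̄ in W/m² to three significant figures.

Q̄ ≈ 506 W/m²

cos H₀ = −tan(+23.7°) tan(+17.100°) = -0.1350, H₀ = 1.7063 rad.
Bracket: H₀ sin φ sin δ + cos φ cos δ sin H₀ = 1.7063×0.40195×0.29404 + 0.91566×0.95579×0.99084 = 0.201667 + 0.867162 = 1.068829.
Inverse-square distance factor (a/d)² = 1.0457² = 1.093488.
Q̄ = (S₀/π) × 1.093488 × [bracket] = (1361/π) × 1.093488 × 1.068829 = 506.3 W/m².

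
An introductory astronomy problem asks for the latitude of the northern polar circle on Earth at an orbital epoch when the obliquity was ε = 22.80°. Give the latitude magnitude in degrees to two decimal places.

67.20°

The polar circle is the lowest latitude that experiences at least one full rotation of continuous daylight at the northern-summer solstice; it lies at |φ| = 90° − ε = 90° − 22.80° = 67.20°.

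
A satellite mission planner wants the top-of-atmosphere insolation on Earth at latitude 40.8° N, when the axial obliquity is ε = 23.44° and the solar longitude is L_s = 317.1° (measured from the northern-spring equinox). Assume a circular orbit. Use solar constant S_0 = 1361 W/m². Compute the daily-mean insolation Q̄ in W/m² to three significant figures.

Solar declination: sin δ = sin ε · sin L_s = sin 23.44° × sin 317.1° = -0.27078, so δ = -15.711°.
cos h₀ = −tan(+40.8°) tan(-15.711°) = 0.2428, h₀ = 1.3255 rad.
Bracket: h₀ sin ϕ sin δ + cos ϕ cos δ sin h₀ = 1.3255×0.65342×-0.27078 + 0.75700×0.96264×0.97008 = -0.234525 + 0.706915 = 0.472390.
Q̄ = (S_0/π) × [bracket] = (1361/π) × 0.472390 = 204.6 W/m².

Q̄ ≈ 205 W/m²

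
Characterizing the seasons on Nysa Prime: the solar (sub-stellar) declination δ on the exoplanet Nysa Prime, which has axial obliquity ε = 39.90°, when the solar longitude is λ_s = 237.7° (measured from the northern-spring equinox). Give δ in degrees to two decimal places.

δ = -32.83°

sin δ = sin ε · sin λ_s = sin 39.90° × sin 237.7° = -0.542193.
δ = arcsin(-0.542193) = -32.83°.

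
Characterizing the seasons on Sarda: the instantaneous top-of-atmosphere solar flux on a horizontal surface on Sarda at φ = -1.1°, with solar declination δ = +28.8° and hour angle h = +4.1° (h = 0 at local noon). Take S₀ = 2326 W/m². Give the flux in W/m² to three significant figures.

2.01e+03 W/m²

cos θ_z = sin φ sin δ + cos φ cos δ cos h = -0.009248 + 0.873903 = 0.864655.
Flux = S₀ · cos θ_z = 2326 × 0.864655 = 2011 W/m².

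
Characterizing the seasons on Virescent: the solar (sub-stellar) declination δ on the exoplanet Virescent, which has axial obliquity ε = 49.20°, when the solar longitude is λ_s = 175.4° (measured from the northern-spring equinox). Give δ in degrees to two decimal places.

sin δ = sin ε · sin λ_s = sin 49.20° × sin 175.4° = 0.060710.
δ = arcsin(0.060710) = +3.48°.

δ = +3.48°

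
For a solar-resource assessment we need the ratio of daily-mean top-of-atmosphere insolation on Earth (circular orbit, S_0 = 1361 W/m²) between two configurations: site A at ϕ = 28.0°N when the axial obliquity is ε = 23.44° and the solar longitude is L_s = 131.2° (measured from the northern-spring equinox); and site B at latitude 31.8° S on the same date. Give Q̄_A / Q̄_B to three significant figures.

Q̄_A / Q̄_B ≈ 1.86

— Configuration A (ϕ=+28.0°):
Solar declination: sin δ = sin ε · sin L_s = sin 23.44° × sin 131.2° = 0.29930, so δ = +17.416°.
cos h₀ = −tan(+28.0°) tan(+17.416°) = -0.1668, h₀ = 1.7384 rad.
Bracket: h₀ sin ϕ sin δ + cos ϕ cos δ sin h₀ = 1.7384×0.46947×0.29930 + 0.88295×0.95416×0.98599 = 0.244267 + 0.830672 = 1.074939.
Q̄ = (S_0/π) × [bracket] = (1361/π) × 1.074939 = 465.68 W/m².
— Configuration B (ϕ=-31.8°):
cos h₀ = −tan(-31.8°) tan(+17.416°) = 0.1945, h₀ = 1.3751 rad.
Bracket: h₀ sin ϕ sin δ + cos ϕ cos δ sin h₀ = 1.3751×-0.52696×0.29930 + 0.84989×0.95416×0.98090 = -0.216880 + 0.795442 = 0.578562.
Q̄ = (S_0/π) × [bracket] = (1361/π) × 0.578562 = 250.64 W/m².
Ratio Q̄_A / Q̄_B = 465.68 / 250.64 = 1.858.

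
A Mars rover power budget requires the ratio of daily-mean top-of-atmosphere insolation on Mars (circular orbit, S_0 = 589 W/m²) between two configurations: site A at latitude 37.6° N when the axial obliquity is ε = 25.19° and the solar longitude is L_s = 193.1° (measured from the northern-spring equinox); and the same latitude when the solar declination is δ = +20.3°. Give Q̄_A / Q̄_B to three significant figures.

— Configuration A (ϕ=+37.6°):
Solar declination: sin δ = sin ε · sin L_s = sin 25.19° × sin 193.1° = -0.09647, so δ = -5.536°.
cos h₀ = −tan(+37.6°) tan(-5.536°) = 0.0746, h₀ = 1.4961 rad.
Bracket: h₀ sin ϕ sin δ + cos ϕ cos δ sin h₀ = 1.4961×0.61015×-0.09647 + 0.79229×0.99534×0.99721 = -0.088062 + 0.786398 = 0.698336.
Q̄ = (S_0/π) × [bracket] = (589/π) × 0.698336 = 130.93 W/m².
— Configuration B (ϕ=+37.6°):
cos h₀ = −tan(+37.6°) tan(+20.300°) = -0.2849, h₀ = 1.8597 rad.
Bracket: h₀ sin ϕ sin δ + cos ϕ cos δ sin h₀ = 1.8597×0.61015×0.34694 + 0.79229×0.93789×0.95857 = 0.393671 + 0.712295 = 1.105966.
Q̄ = (S_0/π) × [bracket] = (589/π) × 1.105966 = 207.35 W/m².
Ratio Q̄_A / Q̄_B = 130.93 / 207.35 = 0.6314.

Q̄_A / Q̄_B ≈ 0.631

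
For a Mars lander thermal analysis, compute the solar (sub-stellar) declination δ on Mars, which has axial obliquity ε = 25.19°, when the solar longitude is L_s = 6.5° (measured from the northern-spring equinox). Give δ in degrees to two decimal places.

δ = +2.76°

sin δ = sin ε · sin L_s = sin 25.19° × sin 6.5° = 0.048182.
δ = arcsin(0.048182) = +2.76°.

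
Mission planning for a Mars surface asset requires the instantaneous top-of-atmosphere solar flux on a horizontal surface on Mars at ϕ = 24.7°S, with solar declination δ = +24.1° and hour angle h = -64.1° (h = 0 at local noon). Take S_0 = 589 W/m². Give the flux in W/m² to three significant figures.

113 W/m²

cos θ_z = sin ϕ sin δ + cos ϕ cos δ cos h = -0.170628 + 0.362247 = 0.191619.
Flux = S_0 · cos θ_z = 589 × 0.191619 = 112.9 W/m².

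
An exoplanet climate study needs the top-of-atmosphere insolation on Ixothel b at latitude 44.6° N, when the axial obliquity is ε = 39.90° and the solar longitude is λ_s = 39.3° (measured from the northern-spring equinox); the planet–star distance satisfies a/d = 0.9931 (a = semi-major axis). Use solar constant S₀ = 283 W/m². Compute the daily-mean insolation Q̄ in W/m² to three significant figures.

Solar declination: sin δ = sin ε · sin λ_s = sin 39.90° × sin 39.3° = 0.40628, so δ = +23.971°.
cos H₀ = −tan(+44.6°) tan(+23.971°) = -0.4385, H₀ = 2.0247 rad.
Bracket: H₀ sin φ sin δ + cos φ cos δ sin H₀ = 2.0247×0.70215×0.40628 + 0.71203×0.91375×0.89875 = 0.577585 + 0.584742 = 1.162327.
Inverse-square distance factor (a/d)² = 0.9931² = 0.986248.
Q̄ = (S₀/π) × 0.986248 × [bracket] = (283/π) × 0.986248 × 1.162327 = 103.3 W/m².

Q̄ ≈ 103 W/m²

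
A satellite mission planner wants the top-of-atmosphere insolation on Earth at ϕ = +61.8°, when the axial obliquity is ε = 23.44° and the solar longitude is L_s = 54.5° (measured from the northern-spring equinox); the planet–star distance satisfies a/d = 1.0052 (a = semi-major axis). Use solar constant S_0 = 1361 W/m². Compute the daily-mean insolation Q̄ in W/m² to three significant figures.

Solar declination: sin δ = sin ε · sin L_s = sin 23.44° × sin 54.5° = 0.32385, so δ = +18.896°.
cos h₀ = −tan(+61.8°) tan(+18.896°) = -0.6384, h₀ = 2.2632 rad.
Bracket: h₀ sin ϕ sin δ + cos ϕ cos δ sin h₀ = 2.2632×0.88130×0.32385 + 0.47255×0.94611×0.76973 = 0.645938 + 0.344134 = 0.990072.
Inverse-square distance factor (a/d)² = 1.0052² = 1.010427.
Q̄ = (S_0/π) × 1.010427 × [bracket] = (1361/π) × 1.010427 × 0.990072 = 433.4 W/m².

Q̄ ≈ 433 W/m²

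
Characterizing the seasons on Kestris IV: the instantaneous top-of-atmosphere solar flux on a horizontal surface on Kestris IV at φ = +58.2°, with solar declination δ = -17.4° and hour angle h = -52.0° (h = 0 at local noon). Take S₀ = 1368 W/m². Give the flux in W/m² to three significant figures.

75.8 W/m²

cos θ_z = sin φ sin δ + cos φ cos δ cos h = -0.254153 + 0.309581 = 0.055428.
Flux = S₀ · cos θ_z = 1368 × 0.055428 = 75.83 W/m².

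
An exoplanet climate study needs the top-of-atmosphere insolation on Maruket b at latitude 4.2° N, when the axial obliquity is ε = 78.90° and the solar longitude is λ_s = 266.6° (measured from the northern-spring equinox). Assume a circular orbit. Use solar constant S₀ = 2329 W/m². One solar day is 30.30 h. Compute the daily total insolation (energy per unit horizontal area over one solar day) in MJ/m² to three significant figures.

8.16 MJ/m²

Solar declination: sin δ = sin ε · sin λ_s = sin 78.90° × sin 266.6° = -0.97957, so δ = -78.397°.
cos H₀ = −tan(+4.2°) tan(-78.397°) = 0.3577, H₀ = 1.2050 rad.
Bracket: H₀ sin φ sin δ + cos φ cos δ sin H₀ = 1.2050×0.07324×-0.97957 + 0.99731×0.20113×0.93385 = -0.086451 + 0.187320 = 0.100869.
Q̄ = (S₀/π) × [bracket] = (2329/π) × 0.100869 = 74.779 W/m².
Daily total = Q̄ × 30.30 h × 3600 s/h = 74.779 × 30.30 × 3600 / 10⁶ = 8.157 MJ/m².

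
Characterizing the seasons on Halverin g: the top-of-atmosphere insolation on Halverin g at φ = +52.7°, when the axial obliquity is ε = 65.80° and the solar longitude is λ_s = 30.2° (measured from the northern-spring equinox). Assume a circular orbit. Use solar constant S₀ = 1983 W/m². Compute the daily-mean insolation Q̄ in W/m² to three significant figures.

Solar declination: sin δ = sin ε · sin λ_s = sin 65.80° × sin 30.2° = 0.45881, so δ = +27.311°.
cos H₀ = −tan(+52.7°) tan(+27.311°) = -0.6778, H₀ = 2.3156 rad.
Bracket: H₀ sin φ sin δ + cos φ cos δ sin H₀ = 2.3156×0.79547×0.45881 + 0.60599×0.88853×0.73521 = 0.845124 + 0.395867 = 1.240991.
Q̄ = (S₀/π) × [bracket] = (1983/π) × 1.240991 = 783.3 W/m².

Q̄ ≈ 783 W/m²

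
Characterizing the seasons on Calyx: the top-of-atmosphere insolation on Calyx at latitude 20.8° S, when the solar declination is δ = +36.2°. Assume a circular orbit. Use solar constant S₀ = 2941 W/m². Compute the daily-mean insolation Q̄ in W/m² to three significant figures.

Q̄ ≈ 425 W/m²

cos H₀ = −tan(-20.8°) tan(+36.200°) = 0.2780, H₀ = 1.2891 rad.
Bracket: H₀ sin φ sin δ + cos φ cos δ sin H₀ = 1.2891×-0.35511×0.59061 + 0.93483×0.80696×0.96058 = -0.270365 + 0.724633 = 0.454268.
Q̄ = (S₀/π) × [bracket] = (2941/π) × 0.454268 = 425.3 W/m².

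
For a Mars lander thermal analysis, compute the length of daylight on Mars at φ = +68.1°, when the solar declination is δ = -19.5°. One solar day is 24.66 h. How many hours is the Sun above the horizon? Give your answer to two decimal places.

3.87 h

cos H₀ = −tan φ · tan δ = −tan(+68.1°) × tan(-19.500°) = 0.8809, so H₀ = 0.4930 rad = 28.25°.
Daylight = 2H₀/(2π) × 24.66 h = (0.4930/π) × 24.66 = 3.87 h.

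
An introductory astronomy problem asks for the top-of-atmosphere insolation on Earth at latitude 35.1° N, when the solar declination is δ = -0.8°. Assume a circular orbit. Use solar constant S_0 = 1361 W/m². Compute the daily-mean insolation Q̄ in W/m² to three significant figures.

cos h₀ = −tan(+35.1°) tan(-0.800°) = 0.0098, h₀ = 1.5610 rad.
Bracket: h₀ sin ϕ sin δ + cos ϕ cos δ sin h₀ = 1.5610×0.57501×-0.01396 + 0.81815×0.99990×0.99995 = -0.012530 + 0.818027 = 0.805497.
Q̄ = (S_0/π) × [bracket] = (1361/π) × 0.805497 = 349.0 W/m².

Q̄ ≈ 349 W/m²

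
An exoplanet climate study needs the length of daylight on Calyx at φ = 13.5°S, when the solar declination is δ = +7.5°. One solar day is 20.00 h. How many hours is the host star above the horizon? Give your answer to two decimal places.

cos H₀ = −tan φ · tan δ = −tan(-13.5°) × tan(+7.500°) = 0.0316, so H₀ = 1.5392 rad = 88.19°.
Daylight = 2H₀/(2π) × 20.00 h = (1.5392/π) × 20.00 = 9.80 h.

9.80 h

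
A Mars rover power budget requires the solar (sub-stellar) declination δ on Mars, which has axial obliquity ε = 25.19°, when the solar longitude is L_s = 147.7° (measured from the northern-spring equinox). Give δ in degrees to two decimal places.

sin δ = sin ε · sin L_s = sin 25.19° × sin 147.7° = 0.227432.
δ = arcsin(0.227432) = +13.15°.

δ = +13.15°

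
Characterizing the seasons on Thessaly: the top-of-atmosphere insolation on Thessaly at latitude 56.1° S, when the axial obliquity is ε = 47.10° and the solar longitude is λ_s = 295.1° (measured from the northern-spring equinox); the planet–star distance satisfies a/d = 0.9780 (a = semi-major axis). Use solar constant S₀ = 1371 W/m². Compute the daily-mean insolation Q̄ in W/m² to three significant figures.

Solar declination: sin δ = sin ε · sin λ_s = sin 47.10° × sin 295.1° = -0.66337, so δ = -41.557°.
cos H₀ = −tan(-56.1°) tan(-41.557°) = -1.3193 ≤ −1 ⇒ polar day, H₀ = π.
Bracket: H₀ sin φ sin δ + cos φ cos δ sin H₀ = 3.1416×-0.83001×-0.66337 + 0.55775×0.74829×0.00000 = 1.729777 + 0.000000 = 1.729777.
Inverse-square distance factor (a/d)² = 0.9780² = 0.956484.
Q̄ = (S₀/π) × 0.956484 × [bracket] = (1371/π) × 0.956484 × 1.729777 = 722.0 W/m².

Q̄ ≈ 722 W/m²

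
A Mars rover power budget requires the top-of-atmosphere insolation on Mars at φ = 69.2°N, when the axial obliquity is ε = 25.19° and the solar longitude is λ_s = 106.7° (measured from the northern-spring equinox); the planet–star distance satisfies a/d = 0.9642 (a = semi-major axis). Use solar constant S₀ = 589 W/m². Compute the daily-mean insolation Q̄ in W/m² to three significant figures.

Solar declination: sin δ = sin ε · sin λ_s = sin 25.19° × sin 106.7° = 0.40767, so δ = +24.059°.
cos H₀ = −tan(+69.2°) tan(+24.059°) = -1.1753 ≤ −1 ⇒ polar day, H₀ = π.
Bracket: H₀ sin φ sin δ + cos φ cos δ sin H₀ = 3.1416×0.93483×0.40767 + 0.35511×0.91313×0.00000 = 1.197271 + 0.000000 = 1.197271.
Inverse-square distance factor (a/d)² = 0.9642² = 0.929682.
Q̄ = (S₀/π) × 0.929682 × [bracket] = (589/π) × 0.929682 × 1.197271 = 208.7 W/m².

Q̄ ≈ 209 W/m²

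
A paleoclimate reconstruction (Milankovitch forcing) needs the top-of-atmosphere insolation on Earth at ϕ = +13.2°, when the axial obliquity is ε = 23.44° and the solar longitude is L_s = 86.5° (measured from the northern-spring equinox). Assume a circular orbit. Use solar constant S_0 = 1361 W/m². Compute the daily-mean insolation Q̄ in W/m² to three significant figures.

Q̄ ≈ 451 W/m²

Solar declination: sin δ = sin ε · sin L_s = sin 23.44° × sin 86.5° = 0.39705, so δ = +23.394°.
cos h₀ = −tan(+13.2°) tan(+23.394°) = -0.1015, h₀ = 1.6724 rad.
Bracket: h₀ sin ϕ sin δ + cos ϕ cos δ sin h₀ = 1.6724×0.22835×0.39705 + 0.97358×0.91780×0.99484 = 0.151630 + 0.888941 = 1.040571.
Q̄ = (S_0/π) × [bracket] = (1361/π) × 1.040571 = 450.8 W/m².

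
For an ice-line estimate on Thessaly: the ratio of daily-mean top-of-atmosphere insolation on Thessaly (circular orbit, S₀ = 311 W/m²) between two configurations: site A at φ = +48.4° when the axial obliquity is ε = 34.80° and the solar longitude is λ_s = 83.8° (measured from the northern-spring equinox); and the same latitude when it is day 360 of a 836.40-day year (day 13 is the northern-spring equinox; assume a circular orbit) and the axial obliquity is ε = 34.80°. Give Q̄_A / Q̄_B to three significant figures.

— Configuration A (φ=+48.4°):
Solar declination: sin δ = sin ε · sin λ_s = sin 34.80° × sin 83.8° = 0.56738, so δ = +34.567°.
cos H₀ = −tan(+48.4°) tan(+34.567°) = -0.7761, H₀ = 2.4592 rad.
Bracket: H₀ sin φ sin δ + cos φ cos δ sin H₀ = 2.4592×0.74780×0.56738 + 0.66393×0.82346×0.63066 = 1.043406 + 0.344794 = 1.388200.
Q̄ = (S₀/π) × [bracket] = (311/π) × 1.388200 = 137.42 W/m².
— Configuration B (φ=+48.4°):
Solar longitude: λ_s = 360° × (360 − 13)/836.40 = 149.354°.
sin δ = sin 34.80° × sin 149.354° = 0.29091, so δ = +16.912°.
cos H₀ = −tan(+48.4°) tan(+16.912°) = -0.3425, H₀ = 1.9203 rad.
Bracket: H₀ sin φ sin δ + cos φ cos δ sin H₀ = 1.9203×0.74780×0.29091 + 0.66393×0.95675×0.93953 = 0.417747 + 0.596804 = 1.014551.
Q̄ = (S₀/π) × [bracket] = (311/π) × 1.014551 = 100.43 W/m².
Ratio Q̄_A / Q̄_B = 137.42 / 100.43 = 1.368.

Q̄_A / Q̄_B ≈ 1.37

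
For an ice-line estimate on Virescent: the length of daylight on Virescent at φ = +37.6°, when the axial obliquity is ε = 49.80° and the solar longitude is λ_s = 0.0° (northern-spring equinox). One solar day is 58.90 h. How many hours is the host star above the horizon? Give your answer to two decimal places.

29.45 h

Solar declination: sin δ = sin ε · sin λ_s = sin 49.80° × sin 0.0° = 0.00000, so δ = +0.000°.
cos H₀ = −tan φ · tan δ = −tan(+37.6°) × tan(+0.000°) = -0.0000, so H₀ = 1.5708 rad = 90.00°.
Daylight = 2H₀/(2π) × 58.90 h = (1.5708/π) × 58.90 = 29.45 h.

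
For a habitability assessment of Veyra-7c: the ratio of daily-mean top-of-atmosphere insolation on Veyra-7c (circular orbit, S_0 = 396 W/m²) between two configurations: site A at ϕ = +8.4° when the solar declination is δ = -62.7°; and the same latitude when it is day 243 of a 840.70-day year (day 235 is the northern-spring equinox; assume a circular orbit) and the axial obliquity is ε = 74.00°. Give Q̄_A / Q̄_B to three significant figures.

Q̄_A / Q̄_B ≈ 0.268

— Configuration A (ϕ=+8.4°):
cos h₀ = −tan(+8.4°) tan(-62.700°) = 0.2861, h₀ = 1.2806 rad.
Bracket: h₀ sin ϕ sin δ + cos ϕ cos δ sin h₀ = 1.2806×0.14608×-0.88862 + 0.98927×0.45865×0.95820 = -0.166234 + 0.434763 = 0.268529.
Q̄ = (S_0/π) × [bracket] = (396/π) × 0.268529 = 33.848 W/m².
— Configuration B (ϕ=+8.4°):
Solar longitude: L_s = 360° × (243 − 235)/840.70 = 3.426°.
sin δ = sin 74.00° × sin 3.426° = 0.05744, so δ = +3.293°.
cos h₀ = −tan(+8.4°) tan(+3.293°) = -0.0085, h₀ = 1.5793 rad.
Bracket: h₀ sin ϕ sin δ + cos ϕ cos δ sin h₀ = 1.5793×0.14608×0.05744 + 0.98927×0.99835×0.99996 = 0.013252 + 0.987598 = 1.000850.
Q̄ = (S_0/π) × [bracket] = (396/π) × 1.000850 = 126.16 W/m².
Ratio Q̄_A / Q̄_B = 33.848 / 126.16 = 0.2683.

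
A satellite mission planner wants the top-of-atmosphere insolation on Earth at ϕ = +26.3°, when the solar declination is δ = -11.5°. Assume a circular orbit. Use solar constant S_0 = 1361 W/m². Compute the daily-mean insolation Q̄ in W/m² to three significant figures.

Q̄ ≈ 322 W/m²

cos h₀ = −tan(+26.3°) tan(-11.500°) = 0.1006, h₀ = 1.4701 rad.
Bracket: h₀ sin ϕ sin δ + cos ϕ cos δ sin h₀ = 1.4701×0.44307×-0.19937 + 0.89649×0.97992×0.99493 = -0.129861 + 0.874035 = 0.744174.
Q̄ = (S_0/π) × [bracket] = (1361/π) × 0.744174 = 322.4 W/m².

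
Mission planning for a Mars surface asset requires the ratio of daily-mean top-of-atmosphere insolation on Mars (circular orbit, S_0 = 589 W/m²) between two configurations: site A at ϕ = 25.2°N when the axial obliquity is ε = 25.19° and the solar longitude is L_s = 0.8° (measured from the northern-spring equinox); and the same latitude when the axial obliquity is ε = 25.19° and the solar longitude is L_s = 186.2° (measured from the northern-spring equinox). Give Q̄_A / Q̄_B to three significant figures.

— Configuration A (ϕ=+25.2°):
Solar declination: sin δ = sin ε · sin L_s = sin 25.19° × sin 0.8° = 0.00594, so δ = +0.340°.
cos h₀ = −tan(+25.2°) tan(+0.340°) = -0.0028, h₀ = 1.5736 rad.
Bracket: h₀ sin ϕ sin δ + cos ϕ cos δ sin h₀ = 1.5736×0.42578×0.00594 + 0.90483×0.99998×1.00000 = 0.003980 + 0.904812 = 0.908792.
Q̄ = (S_0/π) × [bracket] = (589/π) × 0.908792 = 170.38 W/m².
— Configuration B (ϕ=+25.2°):
Solar declination: sin δ = sin ε · sin L_s = sin 25.19° × sin 186.2° = -0.04597, so δ = -2.635°.
cos h₀ = −tan(+25.2°) tan(-2.635°) = 0.0217, h₀ = 1.5491 rad.
Bracket: h₀ sin ϕ sin δ + cos ϕ cos δ sin h₀ = 1.5491×0.42578×-0.04597 + 0.90483×0.99894×0.99977 = -0.030321 + 0.903663 = 0.873342.
Q̄ = (S_0/π) × [bracket] = (589/π) × 0.873342 = 163.74 W/m².
Ratio Q̄_A / Q̄_B = 170.38 / 163.74 = 1.041.

Q̄_A / Q̄_B ≈ 1.04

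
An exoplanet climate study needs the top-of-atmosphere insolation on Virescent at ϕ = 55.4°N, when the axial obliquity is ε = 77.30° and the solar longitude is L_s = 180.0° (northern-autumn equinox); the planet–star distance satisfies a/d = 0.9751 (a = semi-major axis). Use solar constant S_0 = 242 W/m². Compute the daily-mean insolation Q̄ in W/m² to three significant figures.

Q̄ ≈ 41.6 W/m²

Solar declination: sin δ = sin ε · sin L_s = sin 77.30° × sin 180.0° = 0.00000, so δ = +0.000°.
cos h₀ = −tan(+55.4°) tan(+0.000°) = -0.0000, h₀ = 1.5708 rad.
Bracket: h₀ sin ϕ sin δ + cos ϕ cos δ sin h₀ = 1.5708×0.82314×0.00000 + 0.56784×1.00000×1.00000 = 0.000000 + 0.567840 = 0.567840.
Inverse-square distance factor (a/d)² = 0.9751² = 0.950820.
Q̄ = (S_0/π) × 0.950820 × [bracket] = (242/π) × 0.950820 × 0.567840 = 41.59 W/m².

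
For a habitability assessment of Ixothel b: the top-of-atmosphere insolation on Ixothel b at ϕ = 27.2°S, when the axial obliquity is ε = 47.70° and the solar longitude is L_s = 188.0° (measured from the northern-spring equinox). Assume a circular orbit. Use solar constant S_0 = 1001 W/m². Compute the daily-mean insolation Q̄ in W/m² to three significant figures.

Solar declination: sin δ = sin ε · sin L_s = sin 47.70° × sin 188.0° = -0.10294, so δ = -5.908°.
cos h₀ = −tan(-27.2°) tan(-5.908°) = -0.0532, h₀ = 1.6240 rad.
Bracket: h₀ sin ϕ sin δ + cos ϕ cos δ sin h₀ = 1.6240×-0.45710×-0.10294 + 0.88942×0.99469×0.99858 = 0.076415 + 0.883441 = 0.959856.
Q̄ = (S_0/π) × [bracket] = (1001/π) × 0.959856 = 305.8 W/m².

Q̄ ≈ 306 W/m²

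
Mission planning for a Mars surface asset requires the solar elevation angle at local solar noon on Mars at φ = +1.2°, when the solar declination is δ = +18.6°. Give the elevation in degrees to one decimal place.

72.6°

At local noon the hour angle is zero, so the zenith angle equals |φ − δ| = |+1.2° − (+18.600°)| = 17.400°.
Elevation = 90° − 17.400° = 72.6°.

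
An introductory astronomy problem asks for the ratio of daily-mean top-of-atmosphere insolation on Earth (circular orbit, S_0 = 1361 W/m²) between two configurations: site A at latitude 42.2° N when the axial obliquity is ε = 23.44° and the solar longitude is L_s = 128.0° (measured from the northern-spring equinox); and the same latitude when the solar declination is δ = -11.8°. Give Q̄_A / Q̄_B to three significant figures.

Q̄_A / Q̄_B ≈ 2.04

— Configuration A (ϕ=+42.2°):
Solar declination: sin δ = sin ε · sin L_s = sin 23.44° × sin 128.0° = 0.31346, so δ = +18.268°.
cos h₀ = −tan(+42.2°) tan(+18.268°) = -0.2993, h₀ = 1.8748 rad.
Bracket: h₀ sin ϕ sin δ + cos ϕ cos δ sin h₀ = 1.8748×0.67172×0.31346 + 0.74080×0.94960×0.95415 = 0.394753 + 0.671210 = 1.065963.
Q̄ = (S_0/π) × [bracket] = (1361/π) × 1.065963 = 461.80 W/m².
— Configuration B (ϕ=+42.2°):
cos h₀ = −tan(+42.2°) tan(-11.800°) = 0.1894, h₀ = 1.3802 rad.
Bracket: h₀ sin ϕ sin δ + cos ϕ cos δ sin h₀ = 1.3802×0.67172×-0.20450 + 0.74080×0.97887×0.98189 = -0.189594 + 0.712014 = 0.522420.
Q̄ = (S_0/π) × [bracket] = (1361/π) × 0.522420 = 226.32 W/m².
Ratio Q̄_A / Q̄_B = 461.80 / 226.32 = 2.040.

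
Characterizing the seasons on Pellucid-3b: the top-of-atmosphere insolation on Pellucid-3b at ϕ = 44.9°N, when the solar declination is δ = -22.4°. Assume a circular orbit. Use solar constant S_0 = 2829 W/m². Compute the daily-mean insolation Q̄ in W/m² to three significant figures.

Q̄ ≈ 260 W/m²

cos h₀ = −tan(+44.9°) tan(-22.400°) = 0.4107, h₀ = 1.1475 rad.
Bracket: h₀ sin ϕ sin δ + cos ϕ cos δ sin h₀ = 1.1475×0.70587×-0.38107 + 0.70834×0.92455×0.91176 = -0.308661 + 0.597108 = 0.288447.
Q̄ = (S_0/π) × [bracket] = (2829/π) × 0.288447 = 259.7 W/m².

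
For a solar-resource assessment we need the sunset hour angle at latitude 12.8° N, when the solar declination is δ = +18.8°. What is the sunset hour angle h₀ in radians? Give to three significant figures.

h₀ = 1.65 rad

cos h₀ = −tan ϕ · tan δ = −tan(+12.8°) × tan(+18.800°) = -0.0773, so h₀ = 1.6482 rad = 94.44°.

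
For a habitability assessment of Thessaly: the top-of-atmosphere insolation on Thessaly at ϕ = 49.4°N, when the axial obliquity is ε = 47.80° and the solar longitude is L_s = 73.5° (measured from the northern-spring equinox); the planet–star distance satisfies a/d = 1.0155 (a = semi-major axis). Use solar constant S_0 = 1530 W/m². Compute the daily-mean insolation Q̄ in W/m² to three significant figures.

Q̄ ≈ 851 W/m²

Solar declination: sin δ = sin ε · sin L_s = sin 47.80° × sin 73.5° = 0.71030, so δ = +45.259°.
cos h₀ = −tan(+49.4°) tan(+45.259°) = -1.1773 ≤ −1 ⇒ polar day, h₀ = π.
Bracket: h₀ sin ϕ sin δ + cos ϕ cos δ sin h₀ = 3.1416×0.75927×0.71030 + 0.65077×0.70390×0.00000 = 1.694295 + 0.000000 = 1.694295.
Inverse-square distance factor (a/d)² = 1.0155² = 1.031240.
Q̄ = (S_0/π) × 1.031240 × [bracket] = (1530/π) × 1.031240 × 1.694295 = 850.9 W/m².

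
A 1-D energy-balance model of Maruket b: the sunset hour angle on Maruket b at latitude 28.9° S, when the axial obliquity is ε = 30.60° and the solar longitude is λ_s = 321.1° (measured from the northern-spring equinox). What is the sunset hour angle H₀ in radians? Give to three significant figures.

H₀ = 1.76 rad

Solar declination: sin δ = sin ε · sin λ_s = sin 30.60° × sin 321.1° = -0.31966, so δ = -18.642°.
cos H₀ = −tan φ · tan δ = −tan(-28.9°) × tan(-18.642°) = -0.1862, so H₀ = 1.7581 rad = 100.73°.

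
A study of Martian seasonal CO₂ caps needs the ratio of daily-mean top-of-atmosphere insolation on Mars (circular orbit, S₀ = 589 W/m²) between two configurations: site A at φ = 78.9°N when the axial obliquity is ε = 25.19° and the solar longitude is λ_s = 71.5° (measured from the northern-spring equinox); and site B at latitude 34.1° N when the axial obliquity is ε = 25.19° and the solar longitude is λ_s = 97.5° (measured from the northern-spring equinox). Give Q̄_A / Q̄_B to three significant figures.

— Configuration A (φ=+78.9°):
Solar declination: sin δ = sin ε · sin λ_s = sin 25.19° × sin 71.5° = 0.40363, so δ = +23.805°.
cos H₀ = −tan(+78.9°) tan(+23.805°) = -2.2486 ≤ −1 ⇒ polar day, H₀ = π.
Bracket: H₀ sin φ sin δ + cos φ cos δ sin H₀ = 3.1416×0.98129×0.40363 + 0.19252×0.91492×0.00000 = 1.244319 + 0.000000 = 1.244319.
Q̄ = (S₀/π) × [bracket] = (589/π) × 1.244319 = 233.29 W/m².
— Configuration B (φ=+34.1°):
Solar declination: sin δ = sin ε · sin λ_s = sin 25.19° × sin 97.5° = 0.42198, so δ = +24.960°.
cos H₀ = −tan(+34.1°) tan(+24.960°) = -0.3151, H₀ = 1.8914 rad.
Bracket: H₀ sin φ sin δ + cos φ cos δ sin H₀ = 1.8914×0.56064×0.42198 + 0.82806×0.90661×0.94905 = 0.447465 + 0.712478 = 1.159943.
Q̄ = (S₀/π) × [bracket] = (589/π) × 1.159943 = 217.47 W/m².
Ratio Q̄_A / Q̄_B = 233.29 / 217.47 = 1.073.

Q̄_A / Q̄_B ≈ 1.07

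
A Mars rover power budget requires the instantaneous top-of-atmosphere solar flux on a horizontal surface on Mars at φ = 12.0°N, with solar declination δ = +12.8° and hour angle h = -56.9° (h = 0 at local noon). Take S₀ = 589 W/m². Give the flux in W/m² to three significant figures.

334 W/m²

cos θ_z = sin φ sin δ + cos φ cos δ cos h = 0.046063 + 0.520894 = 0.566957.
Flux = S₀ · cos θ_z = 589 × 0.566957 = 333.9 W/m².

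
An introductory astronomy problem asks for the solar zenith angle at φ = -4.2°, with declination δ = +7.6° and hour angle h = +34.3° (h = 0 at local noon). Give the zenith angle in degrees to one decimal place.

θ_z = 36.2°

cos θ_z = sin φ sin δ + cos φ cos δ cos h = -0.009686 + 0.816642 = 0.806956.
θ_z = arccos(0.806956) = 36.2°.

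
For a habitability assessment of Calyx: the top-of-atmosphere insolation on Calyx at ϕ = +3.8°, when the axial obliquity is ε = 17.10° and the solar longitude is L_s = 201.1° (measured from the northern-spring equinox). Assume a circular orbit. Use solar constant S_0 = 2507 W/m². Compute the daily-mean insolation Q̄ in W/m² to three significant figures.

Solar declination: sin δ = sin ε · sin L_s = sin 17.10° × sin 201.1° = -0.10585, so δ = -6.076°.
cos h₀ = −tan(+3.8°) tan(-6.076°) = 0.0071, h₀ = 1.5637 rad.
Bracket: h₀ sin ϕ sin δ + cos ϕ cos δ sin h₀ = 1.5637×0.06627×-0.10585 + 0.99780×0.99438×0.99998 = -0.010969 + 0.992173 = 0.981204.
Q̄ = (S_0/π) × [bracket] = (2507/π) × 0.981204 = 783.0 W/m².

Q̄ ≈ 783 W/m²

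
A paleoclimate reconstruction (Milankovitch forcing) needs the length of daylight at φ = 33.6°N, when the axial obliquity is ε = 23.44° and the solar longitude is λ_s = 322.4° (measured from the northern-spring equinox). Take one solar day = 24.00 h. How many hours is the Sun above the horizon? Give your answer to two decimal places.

10.72 h

Solar declination: sin δ = sin ε · sin λ_s = sin 23.44° × sin 322.4° = -0.24271, so δ = -14.046°.
cos H₀ = −tan φ · tan δ = −tan(+33.6°) × tan(-14.046°) = 0.1662, so H₀ = 1.4038 rad = 80.43°.
Daylight = 2H₀/(2π) × 24.00 h = (1.4038/π) × 24.00 = 10.72 h.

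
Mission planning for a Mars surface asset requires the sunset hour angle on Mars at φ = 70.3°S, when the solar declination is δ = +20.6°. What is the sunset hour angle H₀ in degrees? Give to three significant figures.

H₀ = 0.00°

cos H₀ = −tan φ · tan δ = 1.0498 ≥ 1, so the Sun never rises (polar night) and H₀ = 0.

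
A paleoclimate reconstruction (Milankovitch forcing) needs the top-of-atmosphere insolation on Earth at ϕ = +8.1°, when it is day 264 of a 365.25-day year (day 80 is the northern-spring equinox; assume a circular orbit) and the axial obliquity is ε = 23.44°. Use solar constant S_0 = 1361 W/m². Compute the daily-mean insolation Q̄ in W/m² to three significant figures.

Solar longitude: L_s = 360° × (264 − 80)/365.25 = 181.355°.
sin δ = sin 23.44° × sin 181.355° = -0.00941, so δ = -0.539°.
cos h₀ = −tan(+8.1°) tan(-0.539°) = 0.0013, h₀ = 1.5695 rad.
Bracket: h₀ sin ϕ sin δ + cos ϕ cos δ sin h₀ = 1.5695×0.14090×-0.00941 + 0.99002×0.99996×1.00000 = -0.002081 + 0.989980 = 0.987899.
Q̄ = (S_0/π) × [bracket] = (1361/π) × 0.987899 = 428.0 W/m².

Q̄ ≈ 428 W/m²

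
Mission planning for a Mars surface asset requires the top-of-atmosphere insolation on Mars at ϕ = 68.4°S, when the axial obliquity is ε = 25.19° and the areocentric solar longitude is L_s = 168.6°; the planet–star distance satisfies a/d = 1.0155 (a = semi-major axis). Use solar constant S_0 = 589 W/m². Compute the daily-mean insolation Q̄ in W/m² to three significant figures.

Q̄ ≈ 48.8 W/m²

sin δ = sin 25.19° × sin 168.6° = 0.08413, so δ = +4.826°.
cos h₀ = −tan(-68.4°) tan(+4.826°) = 0.2132, h₀ = 1.3559 rad.
Bracket: h₀ sin ϕ sin δ + cos ϕ cos δ sin h₀ = 1.3559×-0.92978×0.08413 + 0.36812×0.99646×0.97700 = -0.106062 + 0.358380 = 0.252318.
Inverse-square distance factor (a/d)² = 1.0155² = 1.031240.
Q̄ = (S_0/π) × 1.031240 × [bracket] = (589/π) × 1.031240 × 0.252318 = 48.78 W/m².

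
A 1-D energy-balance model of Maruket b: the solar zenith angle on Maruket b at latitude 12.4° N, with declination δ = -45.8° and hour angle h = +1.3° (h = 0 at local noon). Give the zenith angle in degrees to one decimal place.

cos θ_z = sin φ sin δ + cos φ cos δ cos h = -0.153946 + 0.680727 = 0.526781.
θ_z = arccos(0.526781) = 58.2°.

θ_z = 58.2°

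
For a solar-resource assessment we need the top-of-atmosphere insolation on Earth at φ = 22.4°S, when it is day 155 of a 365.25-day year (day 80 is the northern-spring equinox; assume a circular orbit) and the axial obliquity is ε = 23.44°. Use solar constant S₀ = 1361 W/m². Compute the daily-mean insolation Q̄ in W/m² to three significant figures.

Q̄ ≈ 276 W/m²

Solar longitude: λ_s = 360° × (155 − 80)/365.25 = 73.922°.
sin δ = sin 23.44° × sin 73.922° = 0.38223, so δ = +22.472°.
cos H₀ = −tan(-22.4°) tan(+22.472°) = 0.1705, H₀ = 1.3995 rad.
Bracket: H₀ sin φ sin δ + cos φ cos δ sin H₀ = 1.3995×-0.38107×0.38223 + 0.92455×0.92407×0.98536 = -0.203846 + 0.841841 = 0.637995.
Q̄ = (S₀/π) × [bracket] = (1361/π) × 0.637995 = 276.4 W/m².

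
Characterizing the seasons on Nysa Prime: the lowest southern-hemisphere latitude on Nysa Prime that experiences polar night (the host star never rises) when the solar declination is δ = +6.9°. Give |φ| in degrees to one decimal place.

|φ| = 83.1°

Polar night requires cos H₀ = −tan φ tan δ ≥ 1, i.e. tan φ tan δ ≤ −1.
The boundary is |tan φ| · |tan δ| = 1, so |φ| = 90° − |δ| = 90° − 6.9° = 83.1° in the southern hemisphere.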